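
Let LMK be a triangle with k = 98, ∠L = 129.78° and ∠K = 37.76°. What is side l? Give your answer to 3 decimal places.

122.990

The third angle is ∠M = 180° − ∠K − ∠L = 12.46°.
Law of sines: l = k·sin L/sin K ≈ 122.99.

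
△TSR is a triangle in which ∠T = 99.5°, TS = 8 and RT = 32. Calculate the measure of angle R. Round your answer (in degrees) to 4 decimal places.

By the law of cosines, SR² = RT² + TS² − 2·RT·TS·cos T = 1172.5, so SR ≈ 34.242.
Law of cosines again: cos R = (SR² + RT² − TS²)/(2·SR·RT) ≈ 0.97309, so ∠R ≈ 13.32°.

13.3223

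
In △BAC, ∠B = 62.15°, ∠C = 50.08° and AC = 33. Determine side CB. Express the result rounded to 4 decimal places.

The third angle is ∠A = 180° − ∠C − ∠B = 67.77°.
Law of sines: CB = AC·sin A/sin B ≈ 34.549.

34.5489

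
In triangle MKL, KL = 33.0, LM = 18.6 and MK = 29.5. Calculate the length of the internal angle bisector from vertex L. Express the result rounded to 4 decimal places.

By the law of cosines, cos L = (KL² + LM² − MK²) / (2·KL·LM) ≈ 0.46001, so ∠L ≈ 62.61°.
The bisector from L has length 2·KL·LM·cos(∠L/2)/(KL+LM) ≈ 20.327.

20.3269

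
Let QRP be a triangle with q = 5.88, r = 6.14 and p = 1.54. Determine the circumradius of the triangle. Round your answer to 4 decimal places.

By the law of cosines, cos Q = (r² + p² − q²) / (2·r·p) ≈ 0.29066, so ∠Q ≈ 73.10°.
Circumradius = q/(2 sin Q) ≈ 3.0727.

3.0727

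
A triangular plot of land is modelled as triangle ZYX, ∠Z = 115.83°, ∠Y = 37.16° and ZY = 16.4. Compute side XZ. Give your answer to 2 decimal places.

The third angle is ∠X = 180° − ∠Z − ∠Y = 27.01°.
Law of sines: XZ = ZY·sin Y/sin X ≈ 21.813.

21.81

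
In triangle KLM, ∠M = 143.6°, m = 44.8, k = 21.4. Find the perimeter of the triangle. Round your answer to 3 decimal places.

Law of sines: sin K = k·sin M/m ≈ 0.28346.
Since m ≥ k, only the acute value applies: ∠K ≈ 16.47°.
Then ∠L = 180° − ∠M − ∠K ≈ 19.93°.
Law of sines gives l = m·sin L/sin M ≈ 25.738.
Semiperimeter s = (21.4+25.738+44.8)/2 = 45.969.
Perimeter = 21.4 + 25.738 + 44.8 = 91.938.

91.938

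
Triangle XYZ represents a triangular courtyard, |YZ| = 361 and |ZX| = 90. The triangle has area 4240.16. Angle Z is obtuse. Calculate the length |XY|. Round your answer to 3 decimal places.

448.496

From area = ½·|YZ|·|ZX|·sin Z, we get sin Z = 2·area/(|YZ|·|ZX|) ≈ 0.26101.
Taking the obtuse solution, ∠Z ≈ 164.87°.
Law of cosines then gives |XY| ≈ 448.5.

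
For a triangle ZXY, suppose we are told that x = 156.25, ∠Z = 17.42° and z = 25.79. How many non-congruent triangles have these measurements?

0

x·sin Z = 156.25·sin(17.42°) ≈ 46.78.
Since z = 25.79 < 46.78 = x sin Z, no triangle exists.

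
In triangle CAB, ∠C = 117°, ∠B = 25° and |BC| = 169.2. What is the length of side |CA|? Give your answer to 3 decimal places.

116.147

The third angle is ∠A = 180° − ∠B − ∠C = 38.00°.
Law of sines: |CA| = |BC|·sin B/sin A ≈ 116.15.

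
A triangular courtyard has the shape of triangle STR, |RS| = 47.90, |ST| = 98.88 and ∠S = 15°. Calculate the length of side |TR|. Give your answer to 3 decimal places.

By the law of cosines, |TR|² = |RS|² + |ST|² − 2·|RS|·|ST|·cos S = 2921.7, so |TR| ≈ 54.053.

54.053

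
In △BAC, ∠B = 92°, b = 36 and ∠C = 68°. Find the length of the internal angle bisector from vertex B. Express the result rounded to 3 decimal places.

The third angle is ∠A = 180° − ∠C − ∠B = 20.00°.
Law of sines: a = b·sin A/sin B ≈ 12.32.
Law of sines: c = b·sin C/sin B ≈ 33.399.
The bisector from B has length 2·a·c·cos(∠B/2)/(a+c) ≈ 12.504.

t_B ≈ 12.504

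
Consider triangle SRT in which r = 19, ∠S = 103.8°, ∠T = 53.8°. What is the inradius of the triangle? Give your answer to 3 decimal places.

6.896

The third angle is ∠R = 180° − ∠T − ∠S = 22.40°.
Law of sines: s = r·sin S/sin R ≈ 48.42.
Law of sines: t = r·sin T/sin R ≈ 40.235.
Area = ½·r·s·sin T ≈ 371.2.
Semiperimeter p = (48.42+19+40.235)/2 = 53.828.
Inradius = area/p = 371.2/53.828 ≈ 6.896.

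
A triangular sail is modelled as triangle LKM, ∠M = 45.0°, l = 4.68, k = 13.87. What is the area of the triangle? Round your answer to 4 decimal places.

22.9497

Area = ½·l·k·sin M ≈ 22.95.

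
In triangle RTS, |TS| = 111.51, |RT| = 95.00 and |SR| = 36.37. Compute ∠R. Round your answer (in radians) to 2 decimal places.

By the law of cosines, cos R = (|SR|² + |RT|² − |TS|²) / (2·|SR|·|RT|) ≈ -0.30197, so ∠R ≈ 1.8776 rad.

1.88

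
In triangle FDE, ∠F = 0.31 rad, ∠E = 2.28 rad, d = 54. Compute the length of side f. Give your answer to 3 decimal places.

31.435

The third angle is ∠D = π − ∠E − ∠F = 0.552 rad.
Law of sines: f = d·sin F/sin D ≈ 31.435.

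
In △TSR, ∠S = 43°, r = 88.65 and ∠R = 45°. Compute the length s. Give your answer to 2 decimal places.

The third angle is ∠T = 180° − ∠S − ∠R = 92.00°.
Law of sines: s = r·sin S/sin R ≈ 85.502.

85.50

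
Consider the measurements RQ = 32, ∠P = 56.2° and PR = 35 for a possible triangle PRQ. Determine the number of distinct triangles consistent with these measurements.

2

PR·sin P = 35·sin(56.2°) ≈ 29.08.
Since PR sin P < RQ < PR (29.08 < 32 < 35), two triangles exist.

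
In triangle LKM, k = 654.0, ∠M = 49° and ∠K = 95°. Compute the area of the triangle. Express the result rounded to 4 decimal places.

95231.3242

The third angle is ∠L = 180° − ∠K − ∠M = 36.00°.
Law of sines: l = k·sin L/sin K ≈ 385.88.
Law of sines: m = k·sin M/sin K ≈ 495.47.
Area = ½·k·l·sin M ≈ 95231.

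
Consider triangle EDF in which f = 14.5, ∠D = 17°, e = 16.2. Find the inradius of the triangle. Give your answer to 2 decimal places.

By the law of cosines, d² = f² + e² − 2·f·e·cos D = 23.418, so d ≈ 4.8392.
Area = ½·f·e·sin D ≈ 34.339.
Semiperimeter s = (16.2+4.8392+14.5)/2 = 17.77.
Inradius = area/s = 34.339/17.77 ≈ 1.9325.

r ≈ 1.93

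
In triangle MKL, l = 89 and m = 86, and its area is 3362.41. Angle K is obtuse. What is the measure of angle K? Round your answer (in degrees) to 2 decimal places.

From area = ½·l·m·sin K, we get sin K = 2·area/(l·m) ≈ 0.87860.
Taking the obtuse solution, ∠K ≈ 118.53°.

∠K ≈ 118.53°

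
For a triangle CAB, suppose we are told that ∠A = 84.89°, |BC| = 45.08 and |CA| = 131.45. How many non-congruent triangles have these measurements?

0

|CA|·sin A = 131.45·sin(84.89°) ≈ 130.9.
Since |BC| = 45.08 < 130.9 = |CA| sin A, no triangle exists.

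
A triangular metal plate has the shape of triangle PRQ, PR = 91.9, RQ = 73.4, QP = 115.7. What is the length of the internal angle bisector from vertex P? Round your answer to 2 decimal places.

96.46

By the law of cosines, cos P = (QP² + PR² − RQ²) / (2·QP·PR) ≈ 0.77329, so ∠P ≈ 39.35°.
The bisector from P has length 2·QP·PR·cos(∠P/2)/(QP+PR) ≈ 96.455.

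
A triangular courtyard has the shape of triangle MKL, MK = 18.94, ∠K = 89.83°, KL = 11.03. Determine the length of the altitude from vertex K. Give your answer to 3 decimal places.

h_K ≈ 9.544

By the law of cosines, LM² = MK² + KL² − 2·MK·KL·cos K = 479.14, so LM ≈ 21.889.
Area = ½·MK·KL·sin K ≈ 104.45.
The altitude from K has length 2·area/LM ≈ 9.5438.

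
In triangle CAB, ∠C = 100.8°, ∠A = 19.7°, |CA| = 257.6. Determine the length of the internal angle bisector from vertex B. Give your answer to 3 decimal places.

t_B ≈ 130.285

The third angle is ∠B = 180° − ∠C − ∠A = 59.50°.
Law of sines: |AB| = |CA|·sin C/sin B ≈ 293.67.
Law of sines: |BC| = |CA|·sin A/sin B ≈ 100.78.
The bisector from B has length 2·|AB|·|BC|·cos(∠B/2)/(|AB|+|BC|) ≈ 130.29.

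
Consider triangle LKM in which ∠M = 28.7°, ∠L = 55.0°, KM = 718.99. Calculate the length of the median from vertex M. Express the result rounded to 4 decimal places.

The third angle is ∠K = 180° − ∠M − ∠L = 96.30°.
Law of sines: ML = KM·sin K/sin L ≈ 872.42.
Law of sines: LK = KM·sin M/sin L ≈ 421.5.
Median from M: ½√(2·KM² + 2·ML² − LK²) ≈ 771.12.

771.1153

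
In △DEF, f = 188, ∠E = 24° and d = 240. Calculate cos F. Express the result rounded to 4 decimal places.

By the law of cosines, e² = f² + d² − 2·f·d·cos E = 10506, so e ≈ 102.5.
Law of cosines again: cos F = (d² + e² − f²)/(2·d·e) ≈ 0.66591, so ∠F ≈ 48.25°.

cos F ≈ 0.6659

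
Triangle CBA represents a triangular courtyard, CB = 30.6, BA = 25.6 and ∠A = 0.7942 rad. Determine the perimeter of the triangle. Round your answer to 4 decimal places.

Law of sines: sin C = BA·sin A/CB ≈ 0.59675.
Since CB ≥ BA, only the acute value applies: ∠C ≈ 0.6394 rad.
Then ∠B = π − ∠A − ∠C ≈ 1.7079 rad.
Law of sines gives AC = CB·sin B/sin A ≈ 42.496.
Semiperimeter s = (25.6+42.496+30.6)/2 = 49.348.
Perimeter = 25.6 + 42.496 + 30.6 = 98.696.

perimeter ≈ 98.6962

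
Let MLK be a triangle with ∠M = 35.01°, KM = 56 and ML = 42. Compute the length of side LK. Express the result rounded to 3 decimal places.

By the law of cosines, LK² = KM² + ML² − 2·KM·ML·cos M = 1047.2, so LK ≈ 32.36.

32.360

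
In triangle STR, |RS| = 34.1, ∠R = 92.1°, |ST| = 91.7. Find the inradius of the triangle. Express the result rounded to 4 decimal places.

r ≈ 13.6325

Law of sines: sin T = |RS|·sin R/|ST| ≈ 0.37162.
Since |ST| ≥ |RS|, only the acute value applies: ∠T ≈ 21.82°.
Then ∠S = 180° − ∠R − ∠T ≈ 66.08°.
Law of sines gives |TR| = |ST|·sin S/sin R ≈ 83.884.
Area = ½·|ST|·|RS|·sin S ≈ 1429.3.
Semiperimeter s = (83.884+34.1+91.7)/2 = 104.84.
Inradius = area/s = 1429.3/104.84 ≈ 13.632.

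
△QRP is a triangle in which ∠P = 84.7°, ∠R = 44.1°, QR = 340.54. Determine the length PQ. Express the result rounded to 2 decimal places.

238.00

The third angle is ∠Q = 180° − ∠R − ∠P = 51.20°.
Law of sines: PQ = QR·sin R/sin P ≈ 238.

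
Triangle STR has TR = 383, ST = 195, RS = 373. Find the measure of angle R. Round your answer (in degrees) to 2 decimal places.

∠R ≈ 29.86°

By the law of cosines, cos R = (TR² + RS² − ST²) / (2·TR·RS) ≈ 0.86726, so ∠R ≈ 29.86°.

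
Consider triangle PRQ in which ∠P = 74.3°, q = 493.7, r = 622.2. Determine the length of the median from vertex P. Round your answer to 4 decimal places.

By the law of cosines, p² = r² + q² − 2·r·q·cos P = 4.6463e+05, so p ≈ 681.64.
Median from P: ½√(2·r² + 2·q² − p²) ≈ 446.41.

446.4075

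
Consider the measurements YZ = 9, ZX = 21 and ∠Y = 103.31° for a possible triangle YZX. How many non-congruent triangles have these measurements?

YZ·sin Y = 9·sin(103.31°) ≈ 8.758.
Since ∠Y is not acute, a triangle exists only if ZX > YZ; here ZX > YZ, so there is exactly one triangle.

1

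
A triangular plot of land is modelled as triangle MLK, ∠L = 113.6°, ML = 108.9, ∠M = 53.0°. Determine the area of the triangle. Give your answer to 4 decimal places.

The third angle is ∠K = 180° − ∠M − ∠L = 13.40°.
Law of sines: LK = ML·sin M/sin K ≈ 375.28.
Law of sines: KM = ML·sin L/sin K ≈ 430.61.
Area = ½·ML·LK·sin L ≈ 18725.

area ≈ 18725.1792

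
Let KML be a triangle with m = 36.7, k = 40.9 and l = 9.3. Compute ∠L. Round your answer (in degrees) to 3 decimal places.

By the law of cosines, cos L = (k² + m² − l²) / (2·k·m) ≈ 0.97707, so ∠L ≈ 12.29°.

12.295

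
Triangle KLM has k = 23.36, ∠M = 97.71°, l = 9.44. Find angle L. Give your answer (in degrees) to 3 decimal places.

∠L ≈ 20.800°

By the law of cosines, m² = k² + l² − 2·k·l·cos M = 693.97, so m ≈ 26.343.
Law of cosines again: cos L = (m² + k² − l²)/(2·m·k) ≈ 0.93483, so ∠L ≈ 20.80°.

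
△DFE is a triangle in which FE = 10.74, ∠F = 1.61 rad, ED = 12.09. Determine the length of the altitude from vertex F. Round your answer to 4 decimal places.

4.5684

Law of sines: sin D = FE·sin F/ED ≈ 0.88765.
Since ED ≥ FE, only the acute value applies: ∠D ≈ 1.092 rad.
Then ∠E = π − ∠F − ∠D ≈ 0.439 rad.
Law of sines gives DF = ED·sin E/sin F ≈ 5.1466.
Area = ½·ED·FE·sin E ≈ 27.616.
The altitude from F has length 2·area/ED ≈ 4.5684.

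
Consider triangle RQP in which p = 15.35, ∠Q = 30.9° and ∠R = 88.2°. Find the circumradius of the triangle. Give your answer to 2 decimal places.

The third angle is ∠P = 180° − ∠R − ∠Q = 60.90°.
Law of sines: r = p·sin R/sin P ≈ 17.559.
Law of sines: q = p·sin Q/sin P ≈ 9.0216.
Circumradius = p/(2 sin P) ≈ 8.7838.

8.78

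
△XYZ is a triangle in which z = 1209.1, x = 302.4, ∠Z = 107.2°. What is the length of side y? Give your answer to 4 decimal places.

1084.6619

Law of sines: sin X = x·sin Z/z ≈ 0.23892.
Since z ≥ x, only the acute value applies: ∠X ≈ 13.82°.
Then ∠Y = 180° − ∠Z − ∠X ≈ 58.98°.
Law of sines gives y = z·sin Y/sin Z ≈ 1084.7.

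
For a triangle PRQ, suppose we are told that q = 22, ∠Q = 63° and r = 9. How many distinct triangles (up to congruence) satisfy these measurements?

r·sin Q = 9·sin(63°) ≈ 8.019.
Since q ≥ r, exactly one triangle exists.

1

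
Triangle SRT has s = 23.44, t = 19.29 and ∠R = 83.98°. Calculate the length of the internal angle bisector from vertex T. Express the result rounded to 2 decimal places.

24.12

By the law of cosines, r² = t² + s² − 2·t·s·cos R = 826.7, so r ≈ 28.752.
Law of cosines again: cos T = (s² + r² − t²)/(2·s·r) ≈ 0.74488, so ∠T ≈ 41.85°.
The bisector from T has length 2·s·r·cos(∠T/2)/(s+r) ≈ 24.122.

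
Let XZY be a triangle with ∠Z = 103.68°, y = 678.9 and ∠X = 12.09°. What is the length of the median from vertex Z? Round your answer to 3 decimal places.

The third angle is ∠Y = 180° − ∠X − ∠Z = 64.23°.
Law of sines: x = y·sin X/sin Y ≈ 157.9.
Law of sines: z = y·sin Z/sin Y ≈ 732.49.
Median from Z: ½√(2·y² + 2·x² − z²) ≈ 329.82.

m_Z ≈ 329.823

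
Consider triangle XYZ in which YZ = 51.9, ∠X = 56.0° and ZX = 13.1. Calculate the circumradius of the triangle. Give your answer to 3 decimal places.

Law of sines: sin Y = ZX·sin X/YZ ≈ 0.20926.
Since YZ ≥ ZX, only the acute value applies: ∠Y ≈ 12.08°.
Then ∠Z = 180° − ∠X − ∠Y ≈ 111.92°.
Law of sines gives XY = YZ·sin Z/sin X ≈ 58.076.
Circumradius = YZ/(2 sin X) ≈ 31.301.

R ≈ 31.301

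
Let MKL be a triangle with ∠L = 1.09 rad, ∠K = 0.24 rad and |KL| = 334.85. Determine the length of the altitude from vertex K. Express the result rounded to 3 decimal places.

h_K ≈ 296.887

The third angle is ∠M = π − ∠K − ∠L = 1.812 rad.
Law of sines: |LM| = |KL|·sin K/sin M ≈ 81.959.
Law of sines: |MK| = |KL|·sin L/sin M ≈ 305.71.
Area = ½·|KL|·|LM|·sin L ≈ 12166.
The altitude from K has length 2·area/|LM| ≈ 296.89.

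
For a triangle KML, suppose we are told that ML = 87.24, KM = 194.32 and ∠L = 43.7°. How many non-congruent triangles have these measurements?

1

ML·sin L = 87.24·sin(43.7°) ≈ 60.27.
Since KM ≥ ML, exactly one triangle exists.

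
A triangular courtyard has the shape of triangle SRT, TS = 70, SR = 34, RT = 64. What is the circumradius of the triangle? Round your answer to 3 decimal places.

35.115

By the law of cosines, cos S = (TS² + SR² − RT²) / (2·TS·SR) ≈ 0.41176, so ∠S ≈ 65.68°.
Circumradius = RT/(2 sin S) ≈ 35.115.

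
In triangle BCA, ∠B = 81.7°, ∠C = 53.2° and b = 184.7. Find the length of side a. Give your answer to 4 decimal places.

The third angle is ∠A = 180° − ∠B − ∠C = 45.10°.
Law of sines: a = b·sin A/sin B ≈ 132.22.

132.2152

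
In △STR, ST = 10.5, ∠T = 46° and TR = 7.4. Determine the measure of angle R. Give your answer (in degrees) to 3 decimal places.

By the law of cosines, RS² = ST² + TR² − 2·ST·TR·cos T = 57.06, so RS ≈ 7.5538.
Law of cosines again: cos R = (TR² + RS² − ST²)/(2·TR·RS) ≈ 0.01404, so ∠R ≈ 89.20°.

∠R ≈ 89.195°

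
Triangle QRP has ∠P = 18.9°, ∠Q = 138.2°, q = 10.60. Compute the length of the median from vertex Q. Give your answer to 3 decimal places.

The third angle is ∠R = 180° − ∠P − ∠Q = 22.90°.
Law of sines: r = q·sin R/sin Q ≈ 6.1883.
Law of sines: p = q·sin P/sin Q ≈ 5.1513.
Median from Q: ½√(2·r² + 2·p² − q²) ≈ 2.0798.

2.080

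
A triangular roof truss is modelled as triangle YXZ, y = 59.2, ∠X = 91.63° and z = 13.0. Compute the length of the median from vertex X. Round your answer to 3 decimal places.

By the law of cosines, x² = z² + y² − 2·z·y·cos X = 3717.4, so x ≈ 60.971.
Median from X: ½√(2·z² + 2·y² − x²) ≈ 30.124.

m_X ≈ 30.124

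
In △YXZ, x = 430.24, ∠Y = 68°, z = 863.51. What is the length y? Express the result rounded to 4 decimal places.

By the law of cosines, y² = x² + z² − 2·x·z·cos Y = 6.5241e+05, so y ≈ 807.72.

807.7196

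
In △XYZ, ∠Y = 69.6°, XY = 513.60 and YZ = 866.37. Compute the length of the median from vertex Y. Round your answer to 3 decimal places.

m_Y ≈ 575.454

By the law of cosines, ZX² = XY² + YZ² − 2·XY·YZ·cos Y = 7.0418e+05, so ZX ≈ 839.15.
Median from Y: ½√(2·XY² + 2·YZ² − ZX²) ≈ 575.45.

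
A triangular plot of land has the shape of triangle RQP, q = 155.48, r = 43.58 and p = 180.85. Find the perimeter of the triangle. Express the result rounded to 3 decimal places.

379.910

Perimeter = 43.58 + 155.48 + 180.85 = 379.91.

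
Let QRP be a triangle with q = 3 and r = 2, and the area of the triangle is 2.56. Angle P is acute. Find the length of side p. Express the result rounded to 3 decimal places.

From area = ½·q·r·sin P, we get sin P = 2·area/(q·r) ≈ 0.85333.
Taking the acute solution, ∠P ≈ 58.58°.
Law of cosines then gives p ≈ 2.5968.

2.597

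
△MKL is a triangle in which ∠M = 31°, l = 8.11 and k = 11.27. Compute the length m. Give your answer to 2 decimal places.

By the law of cosines, m² = k² + l² − 2·k·l·cos M = 36.095, so m ≈ 6.0079.

6.01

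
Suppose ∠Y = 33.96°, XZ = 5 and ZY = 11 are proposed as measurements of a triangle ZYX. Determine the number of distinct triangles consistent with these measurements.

0

ZY·sin Y = 11·sin(33.96°) ≈ 6.145.
Since XZ = 5 < 6.145 = ZY sin Y, no triangle exists.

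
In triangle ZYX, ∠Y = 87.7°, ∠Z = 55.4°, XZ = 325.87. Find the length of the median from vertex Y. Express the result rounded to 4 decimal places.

The third angle is ∠X = 180° − ∠Z − ∠Y = 36.90°.
Law of sines: YX = XZ·sin Z/sin Y ≈ 268.45.
Law of sines: ZY = XZ·sin X/sin Y ≈ 195.82.
Median from Y: ½√(2·ZY² + 2·YX² − XZ²) ≈ 169.29.

m_Y ≈ 169.2851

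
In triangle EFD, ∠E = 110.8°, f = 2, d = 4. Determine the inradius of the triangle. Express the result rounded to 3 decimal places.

By the law of cosines, e² = f² + d² − 2·f·d·cos E = 25.682, so e ≈ 5.0677.
Area = ½·f·d·sin E ≈ 3.7393.
Semiperimeter s = (5.0677+2+4)/2 = 5.5339.
Inradius = area/s = 3.7393/5.5339 ≈ 0.67571.

r ≈ 0.676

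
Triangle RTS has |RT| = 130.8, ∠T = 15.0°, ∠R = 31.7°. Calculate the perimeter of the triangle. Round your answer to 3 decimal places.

The third angle is ∠S = 180° − ∠R − ∠T = 133.30°.
Law of sines: |TS| = |RT|·sin R/sin S ≈ 94.441.
Law of sines: |SR| = |RT|·sin T/sin S ≈ 46.517.
Semiperimeter s = (94.441+46.517+130.8)/2 = 135.88.
Perimeter = 94.441 + 46.517 + 130.8 = 271.76.

271.758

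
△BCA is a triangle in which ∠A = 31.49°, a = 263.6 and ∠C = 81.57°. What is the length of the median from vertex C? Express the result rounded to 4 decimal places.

m_C ≈ 283.2683

The third angle is ∠B = 180° − ∠C − ∠A = 66.94°.
Law of sines: b = a·sin B/sin A ≈ 464.32.
Law of sines: c = a·sin C/sin A ≈ 499.19.
Median from C: ½√(2·a² + 2·b² − c²) ≈ 283.27.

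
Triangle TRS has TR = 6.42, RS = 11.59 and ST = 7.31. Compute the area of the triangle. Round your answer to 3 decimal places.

area ≈ 21.266

Semiperimeter s = (11.59 + 7.31 + 6.42)/2 = 12.66.
Heron's formula: area = √(12.66·1.07·5.35·6.24) ≈ 21.266.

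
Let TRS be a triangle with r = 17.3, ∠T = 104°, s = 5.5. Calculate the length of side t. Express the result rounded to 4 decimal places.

19.3798

By the law of cosines, t² = r² + s² − 2·r·s·cos T = 375.58, so t ≈ 19.38.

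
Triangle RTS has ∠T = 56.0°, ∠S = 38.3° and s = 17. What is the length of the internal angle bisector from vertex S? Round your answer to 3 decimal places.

23.459

The third angle is ∠R = 180° − ∠T − ∠S = 85.70°.
Law of sines: r = s·sin R/sin S ≈ 27.352.
Law of sines: t = s·sin T/sin S ≈ 22.74.
The bisector from S has length 2·r·t·cos(∠S/2)/(r+t) ≈ 23.459.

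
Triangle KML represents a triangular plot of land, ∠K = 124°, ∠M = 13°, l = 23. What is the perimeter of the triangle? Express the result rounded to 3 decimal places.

The third angle is ∠L = 180° − ∠K − ∠M = 43.00°.
Law of sines: k = l·sin K/sin L ≈ 27.959.
Law of sines: m = l·sin M/sin L ≈ 7.5863.
Semiperimeter s = (27.959+7.5863+23)/2 = 29.273.
Perimeter = 27.959 + 7.5863 + 23 = 58.545.

58.545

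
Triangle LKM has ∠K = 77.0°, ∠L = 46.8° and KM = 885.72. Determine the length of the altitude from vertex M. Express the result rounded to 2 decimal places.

h_M ≈ 863.02

The third angle is ∠M = 180° − ∠L − ∠K = 56.20°.
Law of sines: ML = KM·sin K/sin L ≈ 1183.9.
Law of sines: LK = KM·sin M/sin L ≈ 1009.7.
Area = ½·KM·ML·sin M ≈ 4.3568e+05.
The altitude from M has length 2·area/LK ≈ 863.02.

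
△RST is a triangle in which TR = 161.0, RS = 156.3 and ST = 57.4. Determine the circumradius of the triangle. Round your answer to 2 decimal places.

80.91

By the law of cosines, cos R = (TR² + RS² − ST²) / (2·TR·RS) ≈ 0.93497, so ∠R ≈ 20.78°.
Circumradius = ST/(2 sin R) ≈ 80.91.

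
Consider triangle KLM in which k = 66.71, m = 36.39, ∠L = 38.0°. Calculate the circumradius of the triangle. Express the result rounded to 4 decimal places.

By the law of cosines, l² = m² + k² − 2·m·k·cos L = 1948.5, so l ≈ 44.142.
Area = ½·m·k·sin L ≈ 747.28.
Circumradius = l/(2 sin L) ≈ 35.849.

35.8495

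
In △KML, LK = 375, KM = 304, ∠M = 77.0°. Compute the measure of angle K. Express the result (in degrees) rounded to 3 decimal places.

∠K ≈ 50.825°

Law of sines: sin L = KM·sin M/LK ≈ 0.78989.
Since LK ≥ KM, only the acute value applies: ∠L ≈ 52.18°.
Then ∠K = 180° − ∠M − ∠L ≈ 50.82°.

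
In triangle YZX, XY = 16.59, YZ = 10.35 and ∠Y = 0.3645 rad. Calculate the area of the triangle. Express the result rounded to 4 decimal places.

Area = ½·XY·YZ·sin Y ≈ 30.605.

area ≈ 30.6052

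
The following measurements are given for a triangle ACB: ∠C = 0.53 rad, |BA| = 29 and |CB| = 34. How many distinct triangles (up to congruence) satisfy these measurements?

2

|CB|·sin C = 34·sin(0.53 rad) ≈ 17.19.
Since |CB| sin C < |BA| < |CB| (17.19 < 29 < 34), two triangles exist.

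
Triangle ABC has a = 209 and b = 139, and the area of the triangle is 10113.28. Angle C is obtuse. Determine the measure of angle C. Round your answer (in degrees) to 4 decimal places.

∠C ≈ 135.8736°

From area = ½·a·b·sin C, we get sin C = 2·area/(a·b) ≈ 0.69624.
Taking the obtuse solution, ∠C ≈ 135.87°.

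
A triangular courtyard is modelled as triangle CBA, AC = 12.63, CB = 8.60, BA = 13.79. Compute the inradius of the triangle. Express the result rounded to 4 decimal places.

Semiperimeter s = (13.79 + 12.63 + 8.6)/2 = 17.51.
Heron's formula: area = √(17.51·3.72·4.88·8.91) ≈ 53.219.
Inradius = area/s = 53.219/17.51 ≈ 3.0393.

3.0393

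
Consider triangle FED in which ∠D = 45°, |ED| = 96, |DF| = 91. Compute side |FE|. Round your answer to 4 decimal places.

By the law of cosines, |FE|² = |ED|² + |DF|² − 2·|ED|·|DF|·cos D = 5142.4, so |FE| ≈ 71.711.

71.7107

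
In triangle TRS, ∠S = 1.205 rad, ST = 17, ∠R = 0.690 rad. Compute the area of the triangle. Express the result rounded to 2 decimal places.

area ≈ 200.95

The third angle is ∠T = π − ∠R − ∠S = 1.247 rad.
Law of sines: RS = ST·sin T/sin R ≈ 25.316.
Law of sines: TR = ST·sin S/sin R ≈ 24.94.
Area = ½·ST·RS·sin S ≈ 200.95.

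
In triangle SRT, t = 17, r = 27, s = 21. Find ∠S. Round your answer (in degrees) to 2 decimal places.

∠S ≈ 51.06°

By the law of cosines, cos S = (r² + t² − s²) / (2·r·t) ≈ 0.62854, so ∠S ≈ 51.06°.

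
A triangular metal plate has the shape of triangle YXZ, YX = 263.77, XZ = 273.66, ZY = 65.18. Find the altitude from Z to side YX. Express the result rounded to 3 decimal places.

Semiperimeter s = (273.66 + 65.18 + 263.77)/2 = 301.31.
Heron's formula: area = √(301.31·27.645·236.12·37.535) ≈ 8592.1.
The altitude from Z has length 2·area/YX ≈ 65.149.

h_Z ≈ 65.149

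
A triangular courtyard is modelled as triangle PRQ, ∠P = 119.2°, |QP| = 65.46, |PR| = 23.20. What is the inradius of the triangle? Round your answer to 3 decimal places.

By the law of cosines, |RQ|² = |QP|² + |PR|² − 2·|QP|·|PR|·cos P = 6305, so |RQ| ≈ 79.404.
Area = ½·|QP|·|PR|·sin P ≈ 662.84.
Semiperimeter s = (79.404+65.46+23.2)/2 = 84.032.
Inradius = area/s = 662.84/84.032 ≈ 7.8879.

r ≈ 7.888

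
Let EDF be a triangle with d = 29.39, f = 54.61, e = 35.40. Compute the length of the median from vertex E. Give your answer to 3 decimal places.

m_E ≈ 40.121

Median from E: ½√(2·d² + 2·f² − e²) ≈ 40.121.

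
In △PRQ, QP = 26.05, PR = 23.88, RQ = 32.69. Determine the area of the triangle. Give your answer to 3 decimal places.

Semiperimeter s = (32.69 + 26.05 + 23.88)/2 = 41.31.
Heron's formula: area = √(41.31·8.62·15.26·17.43) ≈ 307.76.

307.756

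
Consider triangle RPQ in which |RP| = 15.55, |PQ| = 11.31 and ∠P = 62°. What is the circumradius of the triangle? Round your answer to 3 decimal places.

8.100

By the law of cosines, |QR|² = |RP|² + |PQ|² − 2·|RP|·|PQ|·cos P = 204.59, so |QR| ≈ 14.303.
Area = ½·|RP|·|PQ|·sin P ≈ 77.642.
Circumradius = |QR|/(2 sin P) ≈ 8.0998.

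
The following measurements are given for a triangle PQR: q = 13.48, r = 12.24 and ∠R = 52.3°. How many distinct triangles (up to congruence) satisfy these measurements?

2

q·sin R = 13.48·sin(52.3°) ≈ 10.67.
Since q sin R < r < q (10.67 < 12.24 < 13.48), two triangles exist.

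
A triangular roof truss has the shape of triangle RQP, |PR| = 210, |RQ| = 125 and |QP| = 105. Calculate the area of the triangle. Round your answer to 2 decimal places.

Semiperimeter s = (105 + 210 + 125)/2 = 220.
Heron's formula: area = √(220·115·10·95) ≈ 4902.6.

area ≈ 4902.55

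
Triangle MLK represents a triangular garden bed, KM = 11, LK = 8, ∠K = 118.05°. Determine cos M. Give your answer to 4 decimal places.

By the law of cosines, ML² = LK² + KM² − 2·LK·KM·cos K = 267.76, so ML ≈ 16.363.
Law of cosines again: cos M = (KM² + ML² − LK²)/(2·KM·ML) ≈ 0.90213, so ∠M ≈ 25.56°.

cos M ≈ 0.9021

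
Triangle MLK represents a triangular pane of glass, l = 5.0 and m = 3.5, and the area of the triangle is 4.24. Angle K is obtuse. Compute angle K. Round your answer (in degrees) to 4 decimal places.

∠K ≈ 151.0156°

From area = ½·m·l·sin K, we get sin K = 2·area/(m·l) ≈ 0.48457.
Taking the obtuse solution, ∠K ≈ 151.02°.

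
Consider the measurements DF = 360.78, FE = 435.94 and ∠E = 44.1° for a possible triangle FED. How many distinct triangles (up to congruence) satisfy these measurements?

FE·sin E = 435.94·sin(44.1°) ≈ 303.4.
Since FE sin E < DF < FE (303.4 < 360.78 < 435.94), two triangles exist.

2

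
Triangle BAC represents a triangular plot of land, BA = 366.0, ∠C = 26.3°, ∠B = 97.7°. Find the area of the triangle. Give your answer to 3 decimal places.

The third angle is ∠A = 180° − ∠C − ∠B = 56.00°.
Law of sines: AC = BA·sin B/sin C ≈ 818.6.
Law of sines: CB = BA·sin A/sin C ≈ 684.83.
Area = ½·BA·AC·sin A ≈ 1.2419e+05.

124193.586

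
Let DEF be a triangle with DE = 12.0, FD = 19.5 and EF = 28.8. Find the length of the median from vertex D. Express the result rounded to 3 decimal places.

Median from D: ½√(2·FD² + 2·DE² − EF²) ≈ 7.4003.

7.400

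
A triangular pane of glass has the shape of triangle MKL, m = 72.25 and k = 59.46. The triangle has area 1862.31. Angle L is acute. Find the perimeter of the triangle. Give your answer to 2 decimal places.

From area = ½·m·k·sin L, we get sin L = 2·area/(m·k) ≈ 0.86700.
Taking the acute solution, ∠L ≈ 60.11°.
Law of cosines then gives l ≈ 66.889.
Perimeter = 72.25 + 59.46 + 66.889 = 198.6.

perimeter ≈ 198.60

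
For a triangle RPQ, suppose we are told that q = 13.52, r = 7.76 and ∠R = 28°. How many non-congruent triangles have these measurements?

2

q·sin R = 13.52·sin(28°) ≈ 6.347.
Since q sin R < r < q (6.347 < 7.76 < 13.52), two triangles exist.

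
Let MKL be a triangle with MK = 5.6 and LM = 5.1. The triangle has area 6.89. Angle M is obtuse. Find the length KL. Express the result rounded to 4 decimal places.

From area = ½·LM·MK·sin M, we get sin M = 2·area/(LM·MK) ≈ 0.48249.
Taking the obtuse solution, ∠M ≈ 2.638 rad.
Law of cosines then gives KL ≈ 10.363.

10.3635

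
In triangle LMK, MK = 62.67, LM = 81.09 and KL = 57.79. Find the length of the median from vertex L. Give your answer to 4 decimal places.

m_L ≈ 63.0536

Median from L: ½√(2·KL² + 2·LM² − MK²) ≈ 63.054.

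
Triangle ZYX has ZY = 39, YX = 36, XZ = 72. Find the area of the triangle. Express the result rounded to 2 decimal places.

Semiperimeter s = (36 + 72 + 39)/2 = 73.5.
Heron's formula: area = √(73.5·37.5·1.5·34.5) ≈ 377.67.

area ≈ 377.67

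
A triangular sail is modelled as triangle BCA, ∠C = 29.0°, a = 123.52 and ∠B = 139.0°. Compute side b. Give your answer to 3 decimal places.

The third angle is ∠A = 180° − ∠B − ∠C = 12.00°.
Law of sines: b = a·sin B/sin A ≈ 389.76.

389.764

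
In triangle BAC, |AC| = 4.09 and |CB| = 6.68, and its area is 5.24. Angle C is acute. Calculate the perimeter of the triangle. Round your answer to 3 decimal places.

perimeter ≈ 14.070

From area = ½·|AC|·|CB|·sin C, we get sin C = 2·area/(|AC|·|CB|) ≈ 0.38358.
Taking the acute solution, ∠C ≈ 22.56°.
Law of cosines then gives |BA| ≈ 3.2997.
Perimeter = 4.09 + 6.68 + 3.2997 = 14.07.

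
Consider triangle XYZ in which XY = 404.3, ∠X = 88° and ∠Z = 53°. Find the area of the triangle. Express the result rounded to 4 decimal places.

The third angle is ∠Y = 180° − ∠Z − ∠X = 39.00°.
Law of sines: YZ = XY·sin X/sin Z ≈ 505.93.
Law of sines: ZX = XY·sin Y/sin Z ≈ 318.59.
Area = ½·XY·YZ·sin Y ≈ 64363.

64362.9636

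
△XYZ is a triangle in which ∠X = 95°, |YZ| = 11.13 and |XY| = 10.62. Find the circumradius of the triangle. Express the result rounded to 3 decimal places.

Law of sines: sin Z = |XY|·sin X/|YZ| ≈ 0.95055.
Since |YZ| ≥ |XY|, only the acute value applies: ∠Z ≈ 71.91°.
Then ∠Y = 180° − ∠X − ∠Z ≈ 13.09°.
Law of sines gives |ZX| = |YZ|·sin Y/sin X ≈ 2.5312.
Circumradius = |YZ|/(2 sin X) ≈ 5.5863.

5.586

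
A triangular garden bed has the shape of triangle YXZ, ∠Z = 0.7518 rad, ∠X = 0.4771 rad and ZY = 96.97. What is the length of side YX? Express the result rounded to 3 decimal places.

The third angle is ∠Y = π − ∠X − ∠Z = 1.9127 rad.
Law of sines: YX = ZY·sin Z/sin X ≈ 144.22.

144.219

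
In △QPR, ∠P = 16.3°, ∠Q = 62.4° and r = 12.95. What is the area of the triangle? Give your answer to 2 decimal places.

area ≈ 21.27

The third angle is ∠R = 180° − ∠Q − ∠P = 101.30°.
Law of sines: q = r·sin Q/sin R ≈ 11.703.
Law of sines: p = r·sin P/sin R ≈ 3.7065.
Area = ½·r·q·sin P ≈ 21.268.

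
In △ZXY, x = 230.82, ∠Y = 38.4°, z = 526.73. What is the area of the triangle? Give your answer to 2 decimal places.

Area = ½·z·x·sin Y ≈ 37760.

area ≈ 37759.52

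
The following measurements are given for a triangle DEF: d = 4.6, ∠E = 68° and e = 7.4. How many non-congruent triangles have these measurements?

1

d·sin E = 4.6·sin(68°) ≈ 4.265.
Since e ≥ d, exactly one triangle exists.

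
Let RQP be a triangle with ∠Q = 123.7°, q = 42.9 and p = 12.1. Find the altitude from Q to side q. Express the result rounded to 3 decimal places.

h_Q ≈ 8.210

Law of sines: sin P = p·sin Q/q ≈ 0.23465.
Since q ≥ p, only the acute value applies: ∠P ≈ 13.57°.
Then ∠R = 180° − ∠Q − ∠P ≈ 42.73°.
Law of sines gives r = q·sin R/sin Q ≈ 34.989.
Area = ½·q·p·sin R ≈ 176.11.
The altitude from Q has length 2·area/q ≈ 8.2102.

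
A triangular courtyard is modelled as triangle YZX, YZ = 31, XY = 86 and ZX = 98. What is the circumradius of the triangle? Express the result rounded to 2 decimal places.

By the law of cosines, cos Y = (XY² + YZ² − ZX²) / (2·XY·YZ) ≈ -0.23387, so ∠Y ≈ 103.53°.
Circumradius = ZX/(2 sin Y) ≈ 50.398.

50.40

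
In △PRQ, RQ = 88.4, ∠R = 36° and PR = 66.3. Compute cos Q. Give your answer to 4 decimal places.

By the law of cosines, QP² = PR² + RQ² − 2·PR·RQ·cos R = 2727.1, so QP ≈ 52.221.
Law of cosines again: cos Q = (RQ² + QP² − PR²)/(2·RQ·QP) ≈ 0.66567, so ∠Q ≈ 48.27°.

0.6657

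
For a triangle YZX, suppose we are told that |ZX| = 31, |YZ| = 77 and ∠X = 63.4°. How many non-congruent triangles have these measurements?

|ZX|·sin X = 31·sin(63.4°) ≈ 27.72.
Since |YZ| ≥ |ZX|, exactly one triangle exists.

1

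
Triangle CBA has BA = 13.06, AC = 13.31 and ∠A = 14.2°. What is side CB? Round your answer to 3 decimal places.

By the law of cosines, CB² = BA² + AC² − 2·BA·AC·cos A = 10.685, so CB ≈ 3.2688.

3.269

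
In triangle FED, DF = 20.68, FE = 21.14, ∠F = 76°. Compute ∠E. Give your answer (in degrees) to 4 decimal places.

By the law of cosines, ED² = DF² + FE² − 2·DF·FE·cos F = 663.04, so ED ≈ 25.75.
Law of cosines again: cos E = (FE² + ED² − DF²)/(2·FE·ED) ≈ 0.62669, so ∠E ≈ 51.19°.

∠E ≈ 51.1934°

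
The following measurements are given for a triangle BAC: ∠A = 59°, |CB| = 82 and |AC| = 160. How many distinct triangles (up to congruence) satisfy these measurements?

|AC|·sin A = 160·sin(59°) ≈ 137.1.
Since |CB| = 82 < 137.1 = |AC| sin A, no triangle exists.

0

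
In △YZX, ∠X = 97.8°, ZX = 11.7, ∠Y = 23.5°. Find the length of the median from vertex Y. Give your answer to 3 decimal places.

The third angle is ∠Z = 180° − ∠X − ∠Y = 58.70°.
Law of sines: XY = ZX·sin Z/sin Y ≈ 25.071.
Law of sines: YZ = ZX·sin X/sin Y ≈ 29.07.
Median from Y: ½√(2·XY² + 2·YZ² − ZX²) ≈ 26.507.

m_Y ≈ 26.507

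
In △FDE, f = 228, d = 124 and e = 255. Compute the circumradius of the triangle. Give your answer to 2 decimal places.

By the law of cosines, cos F = (d² + e² − f²) / (2·d·e) ≈ 0.44935, so ∠F ≈ 63.30°.
Circumradius = f/(2 sin F) ≈ 127.61.

R ≈ 127.61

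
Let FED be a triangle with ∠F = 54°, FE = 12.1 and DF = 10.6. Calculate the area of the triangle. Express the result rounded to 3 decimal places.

area ≈ 51.882

Area = ½·DF·FE·sin F ≈ 51.882.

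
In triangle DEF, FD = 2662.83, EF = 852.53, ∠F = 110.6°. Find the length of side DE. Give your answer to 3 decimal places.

By the law of cosines, DE² = EF² + FD² − 2·EF·FD·cos F = 9.4149e+06, so DE ≈ 3068.4.

3068.376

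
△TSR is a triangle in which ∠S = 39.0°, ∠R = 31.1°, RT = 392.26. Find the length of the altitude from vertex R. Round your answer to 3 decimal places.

The third angle is ∠T = 180° − ∠S − ∠R = 109.90°.
Law of sines: SR = RT·sin T/sin S ≈ 586.09.
Law of sines: TS = RT·sin R/sin S ≈ 321.96.
Area = ½·RT·SR·sin R ≈ 59375.
The altitude from R has length 2·area/TS ≈ 368.84.

h_R ≈ 368.837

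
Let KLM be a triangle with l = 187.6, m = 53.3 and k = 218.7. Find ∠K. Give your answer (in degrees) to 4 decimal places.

∠K ≈ 119.3272°

By the law of cosines, cos K = (l² + m² − k²) / (2·l·m) ≈ -0.48980, so ∠K ≈ 119.33°.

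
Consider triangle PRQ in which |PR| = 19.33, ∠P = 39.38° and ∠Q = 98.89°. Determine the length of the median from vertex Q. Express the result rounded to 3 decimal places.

The third angle is ∠R = 180° − ∠Q − ∠P = 41.73°.
Law of sines: |RQ| = |PR|·sin P/sin Q ≈ 12.413.
Law of sines: |QP| = |PR|·sin R/sin Q ≈ 13.023.
Median from Q: ½√(2·|RQ|² + 2·|QP|² − |PR|²) ≈ 8.2723.

m_Q ≈ 8.272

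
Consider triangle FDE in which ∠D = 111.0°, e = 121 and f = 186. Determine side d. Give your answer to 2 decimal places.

By the law of cosines, d² = e² + f² − 2·e·f·cos D = 65368, so d ≈ 255.67.

255.67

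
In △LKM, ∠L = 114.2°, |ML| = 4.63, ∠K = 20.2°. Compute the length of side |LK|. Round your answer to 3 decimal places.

9.580

The third angle is ∠M = 180° − ∠L − ∠K = 45.60°.
Law of sines: |LK| = |ML|·sin M/sin K ≈ 9.5801.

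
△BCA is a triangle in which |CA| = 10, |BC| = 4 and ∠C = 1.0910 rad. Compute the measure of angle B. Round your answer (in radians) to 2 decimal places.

By the law of cosines, |AB|² = |BC|² + |CA|² − 2·|BC|·|CA|·cos C = 79.072, so |AB| ≈ 8.8923.
Law of cosines again: cos B = (|AB|² + |BC|² − |CA|²)/(2·|AB|·|BC|) ≈ -0.06927, so ∠B ≈ 1.6401 rad.

∠B ≈ 1.64 rad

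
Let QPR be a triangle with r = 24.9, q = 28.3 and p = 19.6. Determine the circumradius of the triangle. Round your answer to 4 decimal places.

By the law of cosines, cos Q = (p² + r² − q²) / (2·p·r) ≈ 0.20826, so ∠Q ≈ 77.98°.
Circumradius = q/(2 sin Q) ≈ 14.467.

14.4672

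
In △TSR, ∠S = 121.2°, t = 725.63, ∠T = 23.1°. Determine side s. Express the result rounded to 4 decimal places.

The third angle is ∠R = 180° − ∠T − ∠S = 35.70°.
Law of sines: s = t·sin S/sin T ≈ 1582.

1582.0017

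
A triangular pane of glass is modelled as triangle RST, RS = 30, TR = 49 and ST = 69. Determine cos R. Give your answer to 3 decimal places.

By the law of cosines, cos R = (TR² + RS² − ST²) / (2·TR·RS) ≈ -0.49660, so ∠R ≈ 119.78°.

cos R ≈ -0.497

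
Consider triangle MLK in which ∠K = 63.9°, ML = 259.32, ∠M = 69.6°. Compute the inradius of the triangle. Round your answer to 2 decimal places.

The third angle is ∠L = 180° − ∠K − ∠M = 46.50°.
Law of sines: LK = ML·sin M/sin K ≈ 270.66.
Law of sines: KM = ML·sin L/sin K ≈ 209.46.
Area = ½·ML·LK·sin L ≈ 25456.
Semiperimeter s = (270.66+209.46+259.32)/2 = 369.72.
Inradius = area/s = 25456/369.72 ≈ 68.851.

68.85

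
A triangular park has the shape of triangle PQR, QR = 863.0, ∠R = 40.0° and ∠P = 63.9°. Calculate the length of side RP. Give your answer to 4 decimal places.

932.8537

The third angle is ∠Q = 180° − ∠R − ∠P = 76.10°.
Law of sines: RP = QR·sin Q/sin P ≈ 932.85.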